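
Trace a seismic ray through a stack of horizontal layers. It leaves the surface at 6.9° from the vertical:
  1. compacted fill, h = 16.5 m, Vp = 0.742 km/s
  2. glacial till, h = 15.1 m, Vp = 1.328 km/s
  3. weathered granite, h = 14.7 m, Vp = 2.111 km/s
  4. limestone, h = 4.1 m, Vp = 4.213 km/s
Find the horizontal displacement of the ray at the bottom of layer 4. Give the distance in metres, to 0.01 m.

14.49 m

Ray parameter p = sin 6.9° / 0.742 km/s = 1.6191e-01 s/km.
Layer 1: θ = 6.90°; offset = 16.5·tan 6.90° = 1.9967 m.
Layer 2: sin θ = p·1.328 = 0.2150 → θ = 12.42°; offset = 15.1·tan 12.42° = 3.3245 m.
Layer 3: sin θ = p·2.111 = 0.3418 → θ = 19.99°; offset = 14.7·tan 19.99° = 5.3463 m.
Layer 4: sin θ = p·4.213 = 0.6821 → θ = 43.01°; offset = 4.1·tan 43.01° = 3.8246 m.
Summing the layer offsets gives 14.4922 m.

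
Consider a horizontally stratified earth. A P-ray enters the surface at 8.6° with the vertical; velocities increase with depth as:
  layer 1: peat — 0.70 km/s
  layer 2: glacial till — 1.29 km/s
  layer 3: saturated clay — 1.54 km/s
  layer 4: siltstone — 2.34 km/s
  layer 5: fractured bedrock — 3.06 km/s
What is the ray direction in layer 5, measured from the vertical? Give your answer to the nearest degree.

Ray parameter p = sin 8.6° / 0.70 = 2.1362e-01 s/km.
sin θ_5 = p·V_5 = 2.1362e-01 × 3.06 = 0.6537.
θ_5 = 40.82° from the vertical.

41°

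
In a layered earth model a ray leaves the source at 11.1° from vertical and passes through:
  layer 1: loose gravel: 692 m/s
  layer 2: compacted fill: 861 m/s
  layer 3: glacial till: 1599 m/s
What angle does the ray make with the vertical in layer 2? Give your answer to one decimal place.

13.9°

Snell's law across each interface conserves sin θ / V, so sin θ_2 = V_2·sin θ₁/V₁.
sin θ_2 = 861 × sin 11.1° / 692 = 0.2395.
θ_2 = 13.86° from the vertical.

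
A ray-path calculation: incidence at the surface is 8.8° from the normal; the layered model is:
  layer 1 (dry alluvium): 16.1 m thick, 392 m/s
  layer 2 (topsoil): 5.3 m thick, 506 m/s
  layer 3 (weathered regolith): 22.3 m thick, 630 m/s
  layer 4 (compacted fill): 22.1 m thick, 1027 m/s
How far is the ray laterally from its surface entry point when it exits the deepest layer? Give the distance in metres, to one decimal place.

18.9 m

Ray parameter p = sin 8.8° / 392 m/s = 3.9027e-04 s/m.
Layer 1: θ = 8.80°; offset = 16.1·tan 8.80° = 2.492 m.
Layer 2: sin θ = p·506 = 0.1975 → θ = 11.39°; offset = 5.3·tan 11.39° = 1.068 m.
Layer 3: sin θ = p·630 = 0.2459 → θ = 14.23°; offset = 22.3·tan 14.23° = 5.657 m.
Layer 4: sin θ = p·1027 = 0.4008 → θ = 23.63°; offset = 22.1·tan 23.63° = 9.668 m.
Summing the layer offsets gives 18.885 m.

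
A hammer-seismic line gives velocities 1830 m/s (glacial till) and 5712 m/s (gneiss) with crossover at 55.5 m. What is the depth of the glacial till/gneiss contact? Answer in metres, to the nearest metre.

20 m

x_cross = 2h·√((V₂+V₁)/(V₂−V₁)) → h = x_cross / (2·√((V₂+V₁)/(V₂−V₁))).
√((V₂+V₁)/(V₂−V₁)) = √((5712+1830)/(5712−1830)) = 1.3938.
h = 55.5 / (2·1.3938) = 19.91 m.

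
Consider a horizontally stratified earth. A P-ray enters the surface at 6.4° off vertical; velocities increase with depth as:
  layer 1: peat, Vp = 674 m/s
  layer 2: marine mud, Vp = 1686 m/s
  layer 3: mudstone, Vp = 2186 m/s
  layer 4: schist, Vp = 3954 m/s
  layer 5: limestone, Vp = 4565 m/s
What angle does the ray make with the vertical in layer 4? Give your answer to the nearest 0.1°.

40.8°

Ray parameter p = sin 6.4° / 674 = 1.6538e-04 s/m.
sin θ_4 = p·V_4 = 1.6538e-04 × 3954 = 0.6539.
θ_4 = 40.84° from the vertical.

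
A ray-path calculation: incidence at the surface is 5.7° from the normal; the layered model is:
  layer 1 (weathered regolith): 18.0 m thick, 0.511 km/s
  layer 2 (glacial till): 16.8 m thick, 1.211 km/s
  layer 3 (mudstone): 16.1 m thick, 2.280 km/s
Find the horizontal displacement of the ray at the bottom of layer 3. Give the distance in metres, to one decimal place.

Apply Snell's law at each interface; in layer i the horizontal offset is hᵢ·tan θᵢ.
Layer 1: θ = 5.70°; offset = 18.0·tan 5.70° = 1.797 m.
Layer 2: sin θ = 1.211·sin 5.7°/0.511 = 0.2354, θ = 13.61°; offset = 16.8·tan 13.61° = 4.069 m.
Layer 3: sin θ = 2.280·sin 5.7°/0.511 = 0.4431, θ = 26.30°; offset = 16.1·tan 26.30° = 7.959 m.
Σ offsets = 13.824 m.

13.8 m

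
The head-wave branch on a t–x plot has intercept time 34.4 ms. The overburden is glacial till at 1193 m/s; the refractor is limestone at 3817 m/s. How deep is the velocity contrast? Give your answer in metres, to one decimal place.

21.6 m

θ_c = arcsin(1193/3817) = 18.21°; cos θ_c = 0.9499.
tᵢ = 2h cos θ_c/V₁ ⇒ h = tᵢ·V₁/(2 cos θ_c) = 0.0344·1193/(2·0.9499) = 21.60 m.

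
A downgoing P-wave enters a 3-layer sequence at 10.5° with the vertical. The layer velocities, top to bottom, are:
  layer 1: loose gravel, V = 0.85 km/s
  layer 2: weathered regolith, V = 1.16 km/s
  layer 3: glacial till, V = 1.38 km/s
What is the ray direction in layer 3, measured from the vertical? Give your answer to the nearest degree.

17°

Snell's law across each interface conserves sin θ / V, so sin θ_3 = V_3·sin θ₁/V₁.
sin θ_3 = 1.38 × sin 10.5° / 0.85 = 0.2959.
θ_3 = 17.21° from the vertical.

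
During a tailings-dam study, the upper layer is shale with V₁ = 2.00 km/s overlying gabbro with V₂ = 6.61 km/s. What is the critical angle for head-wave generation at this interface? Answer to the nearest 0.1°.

Critical incidence: sin θ_c = V₁/V₂ = 2.00/6.61 = 0.3026.
θ_c = arcsin 0.3026 = 17.61°.

17.6°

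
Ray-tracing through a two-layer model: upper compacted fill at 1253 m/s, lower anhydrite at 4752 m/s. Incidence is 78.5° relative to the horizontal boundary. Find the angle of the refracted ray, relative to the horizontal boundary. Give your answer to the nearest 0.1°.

40.9°

Convert to the normal: θ₁ = 90° − 78.5° = 11.5°.
Snell's law: sin θ₂ = (V₂/V₁)·sin θ₁ = (4752/1253)·sin 11.5° = 0.7561.
θ₂ = sin⁻¹(0.7561) = 49.12° (from vertical).
From the interface: 90° − 49.12° = 40.88°.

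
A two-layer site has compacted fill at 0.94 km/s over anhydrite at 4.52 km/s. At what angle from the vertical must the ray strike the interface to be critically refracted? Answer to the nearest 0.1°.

Critical incidence: sin θ_c = V₁/V₂ = 0.94/4.52 = 0.2080.
θ_c = arcsin 0.2080 = 12.00°.

12.0°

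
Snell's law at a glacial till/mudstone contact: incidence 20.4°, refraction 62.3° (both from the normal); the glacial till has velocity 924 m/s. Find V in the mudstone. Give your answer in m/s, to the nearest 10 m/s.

2350 m/s

sin 20.4° = 0.3486; sin 62.3° = 0.8854.
V₂ = V₁·(sin θ₂/sin θ₁) = 924·(0.8854/0.3486) = 2347.01 m/s.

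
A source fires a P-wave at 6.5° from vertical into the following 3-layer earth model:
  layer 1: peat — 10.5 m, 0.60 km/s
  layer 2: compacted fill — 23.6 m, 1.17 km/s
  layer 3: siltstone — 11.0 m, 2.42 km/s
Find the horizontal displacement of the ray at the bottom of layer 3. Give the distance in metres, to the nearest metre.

p = sin θ₁/V₁ = sin 6.5°/0.60 = 1.8867e-01 s/km is conserved through the stack.
Layer 1: θ = 6.50°; offset = 10.5·tan 6.50° = 1.196 m.
Layer 2: sin θ = p·1.17 = 0.2207 → θ = 12.75°; offset = 23.6·tan 12.75° = 5.341 m.
Layer 3: sin θ = p·2.42 = 0.4566 → θ = 27.17°; offset = 11.0·tan 27.17° = 5.645 m.
Σ offsets = 12.183 m.

12 m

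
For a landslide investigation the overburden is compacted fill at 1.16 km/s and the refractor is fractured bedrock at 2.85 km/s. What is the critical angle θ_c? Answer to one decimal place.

24.0°

At critical incidence the refracted ray runs along the interface (θ₂ = 90°), so sin θ_c = V₁/V₂.
θ_c = arcsin(1.16/2.85) = arcsin 0.4070 = 24.02°.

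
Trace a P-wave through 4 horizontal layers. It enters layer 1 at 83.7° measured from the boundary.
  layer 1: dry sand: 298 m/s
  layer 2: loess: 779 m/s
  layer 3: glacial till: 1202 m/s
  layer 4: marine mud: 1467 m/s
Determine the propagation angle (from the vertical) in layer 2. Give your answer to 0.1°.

16.7°

From the normal: θ₁ = 90° − 83.7° = 6.3°.
Snell's law across each interface conserves sin θ / V, so sin θ_2 = V_2·sin θ₁/V₁.
sin θ_2 = 779 × sin 6.3° / 298 = 0.2869.
θ_2 = arcsin 0.2869 = 16.67°.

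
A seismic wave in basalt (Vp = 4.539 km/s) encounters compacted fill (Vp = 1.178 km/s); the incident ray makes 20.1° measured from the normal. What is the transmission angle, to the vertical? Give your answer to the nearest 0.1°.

Snell's law: sin θ₂ = (V₂/V₁)·sin θ₁ = (1.178/4.539)·sin 20.1° = 0.0892.
θ₂ = arcsin 0.0892 = 5.12° from the normal.

5.1°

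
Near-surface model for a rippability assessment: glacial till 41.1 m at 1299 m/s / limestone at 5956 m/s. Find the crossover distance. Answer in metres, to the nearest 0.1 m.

102.6 m

θ_c = arcsin(1299/5956) = 12.60°, so cos θ_c = 0.9759 and tᵢ = 2h cos θ_c/V₁ = 0.0618 s.
At crossover x/V₁ = x/V₂ + tᵢ ⇒ x = tᵢ/(1/V₁ − 1/V₂) = 0.06176/(7.6982e-04 − 1.6790e-04) = 102.60 m.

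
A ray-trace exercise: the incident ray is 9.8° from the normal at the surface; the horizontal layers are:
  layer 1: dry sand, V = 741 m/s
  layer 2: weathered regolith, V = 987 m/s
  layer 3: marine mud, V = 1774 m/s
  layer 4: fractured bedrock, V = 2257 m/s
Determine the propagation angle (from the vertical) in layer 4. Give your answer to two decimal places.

31.23°

Ray parameter p = sin 9.8° / 741 = 2.2970e-04 s/m.
sin θ_4 = p·V_4 = 2.2970e-04 × 2257 = 0.5184.
θ_4 = 31.23° from the vertical.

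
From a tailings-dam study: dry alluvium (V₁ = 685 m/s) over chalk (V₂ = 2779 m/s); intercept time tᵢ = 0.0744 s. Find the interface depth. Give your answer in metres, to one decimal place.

26.3 m

θ_c = arcsin(685/2779) = 14.27°; cos θ_c = 0.9691.
tᵢ = 2h cos θ_c/V₁ ⇒ h = tᵢ·V₁/(2 cos θ_c) = 0.0744·685/(2·0.9691) = 26.29 m.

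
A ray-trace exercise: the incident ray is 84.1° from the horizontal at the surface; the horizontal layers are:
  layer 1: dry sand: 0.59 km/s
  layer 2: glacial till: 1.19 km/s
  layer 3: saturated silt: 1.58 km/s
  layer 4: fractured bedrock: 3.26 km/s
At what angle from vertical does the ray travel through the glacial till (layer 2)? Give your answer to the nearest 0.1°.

From the normal: θ₁ = 90° − 84.1° = 5.9°.
Ray parameter p = sin 5.9° / 0.59 = 1.7422e-01 s/km.
sin θ_2 = p·V_2 = 1.7422e-01 × 1.19 = 0.2073.
θ_2 = 11.97° from the vertical.

12.0°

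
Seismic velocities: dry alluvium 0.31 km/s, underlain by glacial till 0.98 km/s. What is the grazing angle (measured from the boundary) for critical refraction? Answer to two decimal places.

At critical incidence the refracted ray runs along the interface (θ₂ = 90°), so sin θ_c = V₁/V₂.
θ_c = arcsin(0.31/0.98) = arcsin 0.3163 = 18.44°.
Measured from the interface: 90° − 18.44° = 71.56°.

71.56°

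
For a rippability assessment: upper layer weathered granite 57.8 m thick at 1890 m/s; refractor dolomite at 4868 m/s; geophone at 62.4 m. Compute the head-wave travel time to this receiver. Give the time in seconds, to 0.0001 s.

0.0692 s

t = x/V₂ + 2h·√(V₂²−V₁²)/(V₁V₂).
√(V₂²−V₁²) = √(4868²−1890²) = 4486.1 m/s; delay term = 2·57.8·4486.1/(1890·4868) = 0.05637 s.
t = 62.4/4868 + 0.05637 = 0.06918 s.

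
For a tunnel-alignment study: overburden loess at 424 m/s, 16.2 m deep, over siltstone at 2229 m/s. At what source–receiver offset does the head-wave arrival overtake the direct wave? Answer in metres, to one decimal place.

x_cross = 2h·√((V₂+V₁)/(V₂−V₁)).
(V₂+V₁)/(V₂−V₁) = (2229+424)/(2229−424) = 1.4698; √ = 1.2124.
x_cross = 2·16.2·1.2124 = 39.28 m.

39.3 m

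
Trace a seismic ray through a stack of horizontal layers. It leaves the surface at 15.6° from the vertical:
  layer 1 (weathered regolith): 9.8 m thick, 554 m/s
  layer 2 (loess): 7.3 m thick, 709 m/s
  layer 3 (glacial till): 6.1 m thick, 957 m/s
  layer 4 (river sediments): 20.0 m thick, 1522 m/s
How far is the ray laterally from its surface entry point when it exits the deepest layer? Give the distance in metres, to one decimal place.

Apply Snell's law at each interface; in layer i the horizontal offset is hᵢ·tan θᵢ.
Layer 1: θ = 15.60°; offset = 9.8·tan 15.60° = 2.736 m.
Layer 2: sin θ = 709·sin 15.6°/554 = 0.3442, θ = 20.13°; offset = 7.3·tan 20.13° = 2.676 m.
Layer 3: sin θ = 957·sin 15.6°/554 = 0.4645, θ = 27.68°; offset = 6.1·tan 27.68° = 3.200 m.
Layer 4: sin θ = 1522·sin 15.6°/554 = 0.7388, θ = 47.63°; offset = 20.0·tan 47.63° = 21.925 m.
Total horizontal offset = 30.537 m.

30.5 m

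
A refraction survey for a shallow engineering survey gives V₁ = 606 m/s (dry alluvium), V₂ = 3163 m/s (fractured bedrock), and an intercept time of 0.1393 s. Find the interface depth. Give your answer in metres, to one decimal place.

43.0 m

θ_c = arcsin(606/3163) = 11.05°; cos θ_c = 0.9815.
tᵢ = 2h cos θ_c/V₁ ⇒ h = tᵢ·V₁/(2 cos θ_c) = 0.1393·606/(2·0.9815) = 43.00 m.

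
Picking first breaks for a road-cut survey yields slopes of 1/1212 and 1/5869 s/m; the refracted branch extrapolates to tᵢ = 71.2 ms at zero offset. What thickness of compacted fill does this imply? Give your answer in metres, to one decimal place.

44.1 m

θ_c = arcsin(1212/5869) = 11.92°; cos θ_c = 0.9784.
tᵢ = 2h cos θ_c/V₁ ⇒ h = tᵢ·V₁/(2 cos θ_c) = 0.0712·1212/(2·0.9784) = 44.10 m.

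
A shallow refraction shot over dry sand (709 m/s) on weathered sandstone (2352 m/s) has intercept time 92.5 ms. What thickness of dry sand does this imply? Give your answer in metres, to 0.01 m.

θ_c = arcsin(709/2352) = 17.54°; cos θ_c = 0.9535.
tᵢ = 2h cos θ_c/V₁ ⇒ h = tᵢ·V₁/(2 cos θ_c) = 0.0925·709/(2·0.9535) = 34.39 m.

34.39 m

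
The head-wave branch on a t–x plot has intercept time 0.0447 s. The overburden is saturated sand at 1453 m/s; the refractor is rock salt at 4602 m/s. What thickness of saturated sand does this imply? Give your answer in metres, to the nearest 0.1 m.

34.2 m

h = tᵢ·V₁·V₂ / (2·√(V₂²−V₁²)).
√(V₂²−V₁²) = √(4602² − 1453²) = 4366.6 m/s.
h = 0.0447 s × 1453 × 4602 / (2 × 4366.6) = 34.23 m.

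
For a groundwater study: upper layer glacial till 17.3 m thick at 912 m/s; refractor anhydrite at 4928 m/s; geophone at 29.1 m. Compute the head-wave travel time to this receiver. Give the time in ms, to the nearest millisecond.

t = x/V₂ + 2h·√(V₂²−V₁²)/(V₁V₂).
√(V₂²−V₁²) = √(4928²−912²) = 4842.9 m/s; delay term = 2·17.3·4842.9/(912·4928) = 0.03728 s.
t = 29.1/4928 + 0.03728 = 0.04319 s.

43 ms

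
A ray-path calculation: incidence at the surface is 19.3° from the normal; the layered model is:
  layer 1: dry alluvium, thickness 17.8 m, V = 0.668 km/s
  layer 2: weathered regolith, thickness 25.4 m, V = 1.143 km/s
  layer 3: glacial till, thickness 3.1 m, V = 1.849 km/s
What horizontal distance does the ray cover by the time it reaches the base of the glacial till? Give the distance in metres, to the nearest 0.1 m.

Ray parameter p = sin 19.3° / 0.668 km/s = 4.9478e-01 s/km.
Layer 1: θ = 19.30°; offset = 17.8·tan 19.30° = 6.233 m.
Layer 2: sin θ = p·1.143 = 0.5655 → θ = 34.44°; offset = 25.4·tan 34.44° = 17.417 m.
Layer 3: sin θ = p·1.849 = 0.9149 → θ = 66.18°; offset = 3.1·tan 66.18° = 7.024 m.
Total horizontal offset = 30.675 m.

30.7 m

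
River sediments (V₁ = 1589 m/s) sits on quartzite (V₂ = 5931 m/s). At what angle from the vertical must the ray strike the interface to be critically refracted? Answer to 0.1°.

Critical incidence: sin θ_c = V₁/V₂ = 1589/5931 = 0.2679.
θ_c = arcsin 0.2679 = 15.54°.

15.5°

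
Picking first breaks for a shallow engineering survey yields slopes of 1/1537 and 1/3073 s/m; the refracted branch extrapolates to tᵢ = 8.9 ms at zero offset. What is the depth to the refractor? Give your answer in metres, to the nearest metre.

θ_c = arcsin(1537/3073) = 30.01°; cos θ_c = 0.8659.
tᵢ = 2h cos θ_c/V₁ ⇒ h = tᵢ·V₁/(2 cos θ_c) = 0.0089·1537/(2·0.8659) = 7.90 m.

8 m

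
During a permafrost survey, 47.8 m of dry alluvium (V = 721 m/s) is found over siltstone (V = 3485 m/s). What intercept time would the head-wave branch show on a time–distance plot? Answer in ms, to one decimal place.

129.7 ms

θ_c = arcsin(V₁/V₂) = arcsin(721/3485) = 11.94°; cos θ_c = 0.9784.
tᵢ = 2h·cos θ_c / V₁ = 2·47.8·0.9784 / 721 = 0.12972 s.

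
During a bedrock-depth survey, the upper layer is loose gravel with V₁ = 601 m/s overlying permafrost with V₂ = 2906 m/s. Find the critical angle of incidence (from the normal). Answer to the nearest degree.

At critical incidence the refracted ray runs along the interface (θ₂ = 90°), so sin θ_c = V₁/V₂.
θ_c = arcsin(601/2906) = arcsin 0.2068 = 11.94°.

12°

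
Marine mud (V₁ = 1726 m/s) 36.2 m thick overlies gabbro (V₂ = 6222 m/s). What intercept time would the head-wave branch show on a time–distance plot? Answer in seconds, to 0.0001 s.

0.0403 s

θ_c = arcsin(V₁/V₂) = arcsin(1726/6222) = 16.11°; cos θ_c = 0.9608.
tᵢ = 2h·cos θ_c / V₁ = 2·36.2·0.9608 / 1726 = 0.04030 s.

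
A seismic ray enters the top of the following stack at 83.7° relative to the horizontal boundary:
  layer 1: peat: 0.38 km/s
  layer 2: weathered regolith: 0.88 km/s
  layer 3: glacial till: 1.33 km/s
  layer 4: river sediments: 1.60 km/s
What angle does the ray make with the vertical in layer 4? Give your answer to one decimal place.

From the normal: θ₁ = 90° − 83.7° = 6.3°.
Snell's law across each interface conserves sin θ / V, so sin θ_4 = V_4·sin θ₁/V₁.
sin θ_4 = 1.60 × sin 6.3° / 0.38 = 0.4620.
θ_4 = arcsin 0.4620 = 27.52°.

27.5°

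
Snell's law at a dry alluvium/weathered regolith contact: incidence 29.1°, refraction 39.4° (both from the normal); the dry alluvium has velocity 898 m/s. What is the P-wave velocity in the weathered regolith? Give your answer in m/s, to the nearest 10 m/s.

1170 m/s

Snell's law: sin 29.1°/V₁ = sin 39.4°/V₂.
V₂ = V₁·sin 39.4°/sin 29.1° = 898 × 1.3051 = 1172.01 m/s.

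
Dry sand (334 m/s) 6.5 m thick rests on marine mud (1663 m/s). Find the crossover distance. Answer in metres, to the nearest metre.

16 m

θ_c = arcsin(334/1663) = 11.59°, so cos θ_c = 0.9796 and tᵢ = 2h cos θ_c/V₁ = 0.0381 s.
At crossover x/V₁ = x/V₂ + tᵢ ⇒ x = tᵢ/(1/V₁ − 1/V₂) = 0.03813/(2.9940e-03 − 6.0132e-04) = 15.94 m.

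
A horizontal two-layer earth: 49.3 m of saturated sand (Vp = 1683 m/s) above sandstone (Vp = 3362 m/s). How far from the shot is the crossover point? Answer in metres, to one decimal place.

170.9 m

θ_c = arcsin(1683/3362) = 30.04°, so cos θ_c = 0.8657 and tᵢ = 2h cos θ_c/V₁ = 0.0507 s.
At crossover x/V₁ = x/V₂ + tᵢ ⇒ x = tᵢ/(1/V₁ − 1/V₂) = 0.05072/(5.9418e-04 − 2.9744e-04) = 170.92 m.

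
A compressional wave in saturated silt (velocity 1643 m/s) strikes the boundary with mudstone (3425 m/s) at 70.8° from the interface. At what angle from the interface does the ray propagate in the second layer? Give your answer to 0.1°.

Angle from the normal: 90° − 70.8° = 19.2°.
Snell's law: sin θ₂ = (V₂/V₁)·sin θ₁ = (3425/1643)·sin 19.2° = 0.6856.
θ₂ = sin⁻¹(0.6856) = 43.28° (from vertical).
From the interface: 90° − 43.28° = 46.72°.

46.7°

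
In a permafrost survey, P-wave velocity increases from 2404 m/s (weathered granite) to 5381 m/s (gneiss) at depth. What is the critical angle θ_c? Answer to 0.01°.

26.54°

Critical incidence: sin θ_c = V₁/V₂ = 2404/5381 = 0.4468.
θ_c = arcsin 0.4468 = 26.54°.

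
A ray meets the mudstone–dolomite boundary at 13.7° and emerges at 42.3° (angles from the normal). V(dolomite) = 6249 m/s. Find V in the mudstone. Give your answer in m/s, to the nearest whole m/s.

2199 m/s

Snell's law: sin 13.7°/V₁ = sin 42.3°/V₂.
V₁ = V₂·sin 13.7°/sin 42.3° = 6249 × 0.3519 = 2199.07 m/s.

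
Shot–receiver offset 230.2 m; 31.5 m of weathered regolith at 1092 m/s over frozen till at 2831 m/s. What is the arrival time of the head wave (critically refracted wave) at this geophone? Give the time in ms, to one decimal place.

θ_c = arcsin(V₁/V₂) = arcsin(1092/2831) = 22.69°, cos θ_c = 0.9226.
Intercept time tᵢ = 2h cos θ_c / V₁ = 2·31.5·0.9226/1092 = 0.05323 s.
t = x/V₂ + tᵢ = 230.2/2831 + 0.05323 = 0.13454 s.

134.5 ms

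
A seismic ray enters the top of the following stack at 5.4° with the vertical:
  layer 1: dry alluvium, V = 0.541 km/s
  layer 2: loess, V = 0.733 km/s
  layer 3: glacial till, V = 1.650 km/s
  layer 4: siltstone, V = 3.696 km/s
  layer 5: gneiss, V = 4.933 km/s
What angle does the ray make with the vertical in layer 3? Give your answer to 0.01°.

16.68°

Snell's law across each interface conserves sin θ / V, so sin θ_3 = V_3·sin θ₁/V₁.
sin θ_3 = 1.650 × sin 5.4° / 0.541 = 0.2870.
θ_3 = 16.68° from the vertical.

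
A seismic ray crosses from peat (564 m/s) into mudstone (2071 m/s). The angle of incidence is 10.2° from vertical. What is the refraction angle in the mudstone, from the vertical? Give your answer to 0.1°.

40.6°

sin θ₁/V₁ = sin θ₂/V₂ ⇒ sin θ₂ = 2071·sin 10.2°/564 = 2071·0.1771/564 = 0.6503.
θ₂ = arcsin 0.6503 = 40.56° from the normal.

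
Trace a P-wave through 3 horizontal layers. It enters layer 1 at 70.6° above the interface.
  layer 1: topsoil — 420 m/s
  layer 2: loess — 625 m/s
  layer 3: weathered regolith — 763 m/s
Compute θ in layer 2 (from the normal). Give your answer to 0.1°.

From the normal: θ₁ = 90° − 70.6° = 19.4°.
Ray parameter p = sin 19.4° / 420 = 7.9086e-04 s/m.
sin θ_2 = p·V_2 = 7.9086e-04 × 625 = 0.4943.
θ_2 = 29.62° from the vertical.

29.6°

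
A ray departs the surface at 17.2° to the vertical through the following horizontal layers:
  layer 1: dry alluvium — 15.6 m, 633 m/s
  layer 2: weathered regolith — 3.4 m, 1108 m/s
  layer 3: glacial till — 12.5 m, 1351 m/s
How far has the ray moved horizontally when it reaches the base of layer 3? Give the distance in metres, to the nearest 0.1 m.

17.1 m

Apply Snell's law at each interface; in layer i the horizontal offset is hᵢ·tan θᵢ.
Layer 1: θ = 17.20°; offset = 15.6·tan 17.20° = 4.829 m.
Layer 2: sin θ = 1108·sin 17.2°/633 = 0.5176, θ = 31.17°; offset = 3.4·tan 31.17° = 2.057 m.
Layer 3: sin θ = 1351·sin 17.2°/633 = 0.6311, θ = 39.13°; offset = 12.5·tan 39.13° = 10.170 m.
Σ offsets = 17.056 m.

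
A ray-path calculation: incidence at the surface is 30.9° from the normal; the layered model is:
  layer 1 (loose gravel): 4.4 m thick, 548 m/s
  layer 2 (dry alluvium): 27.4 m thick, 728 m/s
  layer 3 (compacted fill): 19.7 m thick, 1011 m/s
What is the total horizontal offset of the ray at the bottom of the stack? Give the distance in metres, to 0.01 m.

Apply Snell's law at each interface; in layer i the horizontal offset is hᵢ·tan θᵢ.
Layer 1: θ = 30.90°; offset = 4.4·tan 30.90° = 2.6333 m.
Layer 2: sin θ = 728·sin 30.9°/548 = 0.6822, θ = 43.02°; offset = 27.4·tan 43.02° = 25.5666 m.
Layer 3: sin θ = 1011·sin 30.9°/548 = 0.9474, θ = 71.34°; offset = 19.7·tan 71.34° = 58.3313 m.
Total horizontal offset = 86.5313 m.

86.53 m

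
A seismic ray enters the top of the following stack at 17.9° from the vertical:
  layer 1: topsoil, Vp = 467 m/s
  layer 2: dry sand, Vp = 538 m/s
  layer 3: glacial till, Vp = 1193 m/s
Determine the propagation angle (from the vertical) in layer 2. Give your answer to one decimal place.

Snell's law across each interface conserves sin θ / V, so sin θ_2 = V_2·sin θ₁/V₁.
sin θ_2 = 538 × sin 17.9° / 467 = 0.3541.
θ_2 = 20.74° from the vertical.

20.7°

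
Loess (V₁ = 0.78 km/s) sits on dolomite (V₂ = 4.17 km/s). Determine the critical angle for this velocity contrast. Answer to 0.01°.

10.78°

At critical incidence the refracted ray runs along the interface (θ₂ = 90°), so sin θ_c = V₁/V₂.
θ_c = arcsin(0.78/4.17) = arcsin 0.1871 = 10.78°.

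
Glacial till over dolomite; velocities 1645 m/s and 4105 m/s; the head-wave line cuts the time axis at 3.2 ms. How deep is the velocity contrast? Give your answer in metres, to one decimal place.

h = tᵢ·V₁·V₂ / (2·√(V₂²−V₁²)).
√(V₂²−V₁²) = √(4105² − 1645²) = 3761.0 m/s.
h = 0.0032 s × 1645 × 4105 / (2 × 3761.0) = 2.87 m.

2.9 m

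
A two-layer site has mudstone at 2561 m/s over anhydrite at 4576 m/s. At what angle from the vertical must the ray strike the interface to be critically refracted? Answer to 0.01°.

At critical incidence the refracted ray runs along the interface (θ₂ = 90°), so sin θ_c = V₁/V₂.
θ_c = arcsin(2561/4576) = arcsin 0.5597 = 34.03°.

34.03°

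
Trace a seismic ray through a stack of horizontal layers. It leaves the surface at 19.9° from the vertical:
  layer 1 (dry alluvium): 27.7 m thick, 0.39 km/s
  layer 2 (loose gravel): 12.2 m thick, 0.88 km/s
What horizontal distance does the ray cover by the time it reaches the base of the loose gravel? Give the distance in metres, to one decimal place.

24.7 m

Apply Snell's law at each interface; in layer i the horizontal offset is hᵢ·tan θᵢ.
Layer 1: θ = 19.90°; offset = 27.7·tan 19.90° = 10.027 m.
Layer 2: sin θ = 0.88·sin 19.9°/0.39 = 0.7680, θ = 50.18°; offset = 12.2·tan 50.18° = 14.631 m.
Summing the layer offsets gives 24.659 m.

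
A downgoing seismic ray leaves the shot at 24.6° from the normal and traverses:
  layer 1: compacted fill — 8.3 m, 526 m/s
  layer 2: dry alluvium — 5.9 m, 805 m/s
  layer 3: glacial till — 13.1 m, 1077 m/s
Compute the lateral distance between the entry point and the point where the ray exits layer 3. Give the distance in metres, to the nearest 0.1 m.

Ray parameter p = sin 24.6° / 526 m/s = 7.9141e-04 s/m.
Layer 1: θ = 24.60°; offset = 8.3·tan 24.60° = 3.800 m.
Layer 2: sin θ = p·805 = 0.6371 → θ = 39.57°; offset = 5.9·tan 39.57° = 4.877 m.
Layer 3: sin θ = p·1077 = 0.8523 → θ = 58.47°; offset = 13.1·tan 58.47° = 21.350 m.
Total horizontal offset = 30.027 m.

30.0 m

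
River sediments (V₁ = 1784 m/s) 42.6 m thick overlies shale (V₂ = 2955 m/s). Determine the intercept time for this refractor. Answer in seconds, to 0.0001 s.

tᵢ = 2h·√(V₂²−V₁²)/(V₁V₂).
√(V₂²−V₁²) = √(2955²−1784²) = 2355.7 m/s.
tᵢ = 2·42.6·2355.7/(1784·2955) = 0.03807 s.

0.0381 s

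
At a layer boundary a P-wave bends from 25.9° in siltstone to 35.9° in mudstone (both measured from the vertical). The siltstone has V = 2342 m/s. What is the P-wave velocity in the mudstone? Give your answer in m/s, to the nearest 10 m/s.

3140 m/s

Snell's law: sin 25.9°/V₁ = sin 35.9°/V₂.
V₂ = V₁·sin 35.9°/sin 25.9° = 2342 × 1.3424 = 3143.95 m/s.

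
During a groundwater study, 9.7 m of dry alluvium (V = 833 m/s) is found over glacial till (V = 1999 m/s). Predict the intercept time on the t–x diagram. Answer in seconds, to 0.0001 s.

0.0212 s

tᵢ = 2h·√(V₂²−V₁²)/(V₁V₂).
√(V₂²−V₁²) = √(1999²−833²) = 1817.2 m/s.
tᵢ = 2·9.7·1817.2/(833·1999) = 0.02117 s.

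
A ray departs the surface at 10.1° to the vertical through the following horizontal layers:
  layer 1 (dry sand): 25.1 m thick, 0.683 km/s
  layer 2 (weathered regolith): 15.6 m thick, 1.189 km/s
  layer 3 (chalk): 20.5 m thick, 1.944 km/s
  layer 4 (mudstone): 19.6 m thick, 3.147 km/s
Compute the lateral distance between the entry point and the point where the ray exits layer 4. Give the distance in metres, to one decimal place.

48.2 m

p = sin θ₁/V₁ = sin 10.1°/0.683 = 2.5676e-01 s/km is conserved through the stack.
Layer 1: θ = 10.10°; offset = 25.1·tan 10.10° = 4.471 m.
Layer 2: sin θ = p·1.189 = 0.3053 → θ = 17.78°; offset = 15.6·tan 17.78° = 5.001 m.
Layer 3: sin θ = p·1.944 = 0.4991 → θ = 29.94°; offset = 20.5·tan 29.94° = 11.809 m.
Layer 4: sin θ = p·3.147 = 0.8080 → θ = 53.90°; offset = 19.6·tan 53.90° = 26.881 m.
Summing the layer offsets gives 48.162 m.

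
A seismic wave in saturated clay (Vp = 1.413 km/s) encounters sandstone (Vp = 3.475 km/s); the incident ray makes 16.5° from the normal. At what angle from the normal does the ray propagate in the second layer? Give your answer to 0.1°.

sin θ₁/V₁ = sin θ₂/V₂ ⇒ sin θ₂ = 3.475·sin 16.5°/1.413 = 3.475·0.2840/1.413 = 0.6985.
θ₂ = sin⁻¹(0.6985) = 44.31° (from vertical).

44.3°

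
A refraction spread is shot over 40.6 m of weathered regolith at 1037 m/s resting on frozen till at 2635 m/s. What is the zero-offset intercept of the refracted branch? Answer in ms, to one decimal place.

tᵢ = 2h·√(V₂²−V₁²)/(V₁V₂).
√(V₂²−V₁²) = √(2635²−1037²) = 2422.4 m/s.
tᵢ = 2·40.6·2422.4/(1037·2635) = 0.07198 s.

72.0 ms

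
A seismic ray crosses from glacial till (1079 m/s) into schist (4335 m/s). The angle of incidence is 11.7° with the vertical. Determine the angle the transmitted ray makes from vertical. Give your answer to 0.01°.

Snell's law: sin θ₂ = (V₂/V₁)·sin θ₁ = (4335/1079)·sin 11.7° = 0.8147.
θ₂ = sin⁻¹(0.8147) = 54.56° (from vertical).

54.56°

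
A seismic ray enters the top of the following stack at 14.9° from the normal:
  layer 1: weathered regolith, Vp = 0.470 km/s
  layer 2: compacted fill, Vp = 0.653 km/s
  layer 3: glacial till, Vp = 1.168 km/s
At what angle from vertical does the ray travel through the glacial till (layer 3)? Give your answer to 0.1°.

39.7°

Snell's law across each interface conserves sin θ / V, so sin θ_3 = V_3·sin θ₁/V₁.
sin θ_3 = 1.168 × sin 14.9° / 0.470 = 0.6390.
θ_3 = 39.72° from the vertical.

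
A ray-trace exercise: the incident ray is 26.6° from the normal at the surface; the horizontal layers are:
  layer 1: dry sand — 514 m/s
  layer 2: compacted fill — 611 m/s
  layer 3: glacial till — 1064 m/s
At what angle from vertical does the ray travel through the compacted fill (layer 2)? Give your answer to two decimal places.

32.16°

Snell's law across each interface conserves sin θ / V, so sin θ_2 = V_2·sin θ₁/V₁.
sin θ_2 = 611 × sin 26.6° / 514 = 0.5323.
θ_2 = 32.16° from the vertical.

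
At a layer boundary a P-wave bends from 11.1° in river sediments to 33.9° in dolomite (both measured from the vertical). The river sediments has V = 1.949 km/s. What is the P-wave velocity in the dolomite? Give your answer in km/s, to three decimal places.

sin 11.1° = 0.1925; sin 33.9° = 0.5577.
V₂ = V₁·(sin θ₂/sin θ₁) = 1.949·(0.5577/0.1925) = 5.646 km/s.

5.646 km/s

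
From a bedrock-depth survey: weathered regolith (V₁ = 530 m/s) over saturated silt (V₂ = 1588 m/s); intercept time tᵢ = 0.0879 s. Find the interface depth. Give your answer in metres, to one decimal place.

24.7 m

θ_c = arcsin(530/1588) = 19.50°; cos θ_c = 0.9427.
tᵢ = 2h cos θ_c/V₁ ⇒ h = tᵢ·V₁/(2 cos θ_c) = 0.0879·530/(2·0.9427) = 24.71 m.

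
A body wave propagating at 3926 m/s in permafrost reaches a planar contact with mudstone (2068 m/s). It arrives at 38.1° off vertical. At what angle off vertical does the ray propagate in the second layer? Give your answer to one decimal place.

19.0°

sin θ₁/V₁ = sin θ₂/V₂ ⇒ sin θ₂ = 2068·sin 38.1°/3926 = 2068·0.6170/3926 = 0.3250.
θ₂ = sin⁻¹(0.3250) = 18.97° (from vertical).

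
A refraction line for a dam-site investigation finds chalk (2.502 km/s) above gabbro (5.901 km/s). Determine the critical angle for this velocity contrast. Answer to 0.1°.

25.1°

At critical incidence the refracted ray runs along the interface (θ₂ = 90°), so sin θ_c = V₁/V₂.
θ_c = arcsin(2.502/5.901) = arcsin 0.4240 = 25.09°.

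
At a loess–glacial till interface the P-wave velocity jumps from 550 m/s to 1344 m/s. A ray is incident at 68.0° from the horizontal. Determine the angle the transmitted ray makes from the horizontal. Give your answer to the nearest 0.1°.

23.7°

Convert to the normal: θ₁ = 90° − 68.0° = 22.0°.
Snell's law: sin θ₂ = (V₂/V₁)·sin θ₁ = (1344/550)·sin 22.0° = 0.9154.
θ₂ = sin⁻¹(0.9154) = 66.26° (from vertical).
From the interface: 90° − 66.26° = 23.74°.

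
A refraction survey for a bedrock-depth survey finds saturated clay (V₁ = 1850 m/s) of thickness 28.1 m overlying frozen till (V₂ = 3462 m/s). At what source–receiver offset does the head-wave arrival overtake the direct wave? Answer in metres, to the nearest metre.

102 m

x_cross = 2h·√((V₂+V₁)/(V₂−V₁)).
(V₂+V₁)/(V₂−V₁) = (3462+1850)/(3462−1850) = 3.2953; √ = 1.8153.
x_cross = 2·28.1·1.8153 = 102.02 m.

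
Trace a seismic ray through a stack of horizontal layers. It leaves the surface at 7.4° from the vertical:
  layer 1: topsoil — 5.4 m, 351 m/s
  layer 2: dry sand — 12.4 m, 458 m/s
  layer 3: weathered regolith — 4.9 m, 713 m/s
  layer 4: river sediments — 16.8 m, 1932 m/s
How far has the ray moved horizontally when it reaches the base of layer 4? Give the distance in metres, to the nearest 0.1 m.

21.0 m

Ray parameter p = sin 7.4° / 351 m/s = 3.6694e-04 s/m.
Layer 1: θ = 7.40°; offset = 5.4·tan 7.40° = 0.701 m.
Layer 2: sin θ = p·458 = 0.1681 → θ = 9.67°; offset = 12.4·tan 9.67° = 2.114 m.
Layer 3: sin θ = p·713 = 0.2616 → θ = 15.17°; offset = 4.9·tan 15.17° = 1.328 m.
Layer 4: sin θ = p·1932 = 0.7089 → θ = 45.15°; offset = 16.8·tan 45.15° = 16.887 m.
Σ offsets = 21.030 m.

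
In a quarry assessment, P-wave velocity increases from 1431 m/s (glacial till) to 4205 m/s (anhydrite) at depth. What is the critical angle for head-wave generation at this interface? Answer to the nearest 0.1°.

At critical incidence the refracted ray runs along the interface (θ₂ = 90°), so sin θ_c = V₁/V₂.
θ_c = arcsin(1431/4205) = arcsin 0.3403 = 19.90°.

19.9°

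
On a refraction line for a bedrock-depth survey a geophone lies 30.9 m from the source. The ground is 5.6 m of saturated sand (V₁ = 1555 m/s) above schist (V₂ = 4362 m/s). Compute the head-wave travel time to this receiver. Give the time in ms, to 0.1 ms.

13.8 ms

t = x/V₂ + 2h·√(V₂²−V₁²)/(V₁V₂).
√(V₂²−V₁²) = √(4362²−1555²) = 4075.4 m/s; delay term = 2·5.6·4075.4/(1555·4362) = 0.00673 s.
t = 30.9/4362 + 0.00673 = 0.01381 s.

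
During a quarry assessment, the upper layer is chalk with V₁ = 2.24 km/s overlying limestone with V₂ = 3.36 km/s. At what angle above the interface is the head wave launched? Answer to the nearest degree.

48°

Critical incidence: sin θ_c = V₁/V₂ = 2.24/3.36 = 0.6667.
θ_c = arcsin 0.6667 = 41.81°.
Measured from the interface: 90° − 41.81° = 48.19°.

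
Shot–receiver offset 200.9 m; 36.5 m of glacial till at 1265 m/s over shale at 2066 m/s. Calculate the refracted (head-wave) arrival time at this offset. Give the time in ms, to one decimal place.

142.9 ms

t = x/V₂ + 2h·√(V₂²−V₁²)/(V₁V₂).
√(V₂²−V₁²) = √(2066²−1265²) = 1633.4 m/s; delay term = 2·36.5·1633.4/(1265·2066) = 0.04563 s.
t = 200.9/2066 + 0.04563 = 0.14287 s.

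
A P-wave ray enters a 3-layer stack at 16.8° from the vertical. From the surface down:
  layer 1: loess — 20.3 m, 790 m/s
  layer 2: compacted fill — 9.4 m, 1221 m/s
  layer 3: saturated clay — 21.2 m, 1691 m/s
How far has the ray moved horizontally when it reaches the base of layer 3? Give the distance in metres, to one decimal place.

Apply Snell's law at each interface; in layer i the horizontal offset is hᵢ·tan θᵢ.
Layer 1: θ = 16.80°; offset = 20.3·tan 16.80° = 6.129 m.
Layer 2: sin θ = 1221·sin 16.8°/790 = 0.4467, θ = 26.53°; offset = 9.4·tan 26.53° = 4.694 m.
Layer 3: sin θ = 1691·sin 16.8°/790 = 0.6187, θ = 38.22°; offset = 21.2·tan 38.22° = 16.694 m.
Summing the layer offsets gives 27.517 m.

27.5 m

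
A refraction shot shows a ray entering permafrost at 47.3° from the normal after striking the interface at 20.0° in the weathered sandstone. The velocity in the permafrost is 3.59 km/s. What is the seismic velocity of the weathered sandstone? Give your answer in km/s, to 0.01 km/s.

Snell's law: sin 20.0°/V₁ = sin 47.3°/V₂.
V₁ = V₂·sin 20.0°/sin 47.3° = 3.59 × 0.4654 = 1.67 km/s.

1.67 km/s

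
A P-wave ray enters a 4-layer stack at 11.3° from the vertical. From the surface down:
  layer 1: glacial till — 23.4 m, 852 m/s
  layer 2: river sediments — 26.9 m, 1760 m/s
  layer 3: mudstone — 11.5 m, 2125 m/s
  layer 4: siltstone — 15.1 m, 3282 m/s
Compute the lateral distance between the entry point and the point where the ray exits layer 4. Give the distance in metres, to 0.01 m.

40.40 m

Ray parameter p = sin 11.3° / 852 m/s = 2.2998e-04 s/m.
Layer 1: θ = 11.30°; offset = 23.4·tan 11.30° = 4.6758 m.
Layer 2: sin θ = p·1760 = 0.4048 → θ = 23.88°; offset = 26.9·tan 23.88° = 11.9074 m.
Layer 3: sin θ = p·2125 = 0.4887 → θ = 29.26°; offset = 11.5·tan 29.26° = 6.4419 m.
Layer 4: sin θ = p·3282 = 0.7548 → θ = 49.01°; offset = 15.1·tan 49.01° = 17.3758 m.
Total horizontal offset = 40.4009 m.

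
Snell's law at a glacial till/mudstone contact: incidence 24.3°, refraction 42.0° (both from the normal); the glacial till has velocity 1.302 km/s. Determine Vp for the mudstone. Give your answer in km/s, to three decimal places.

sin 24.3° = 0.4115; sin 42.0° = 0.6691.
V₂ = V₁·(sin θ₂/sin θ₁) = 1.302·(0.6691/0.4115) = 2.117 km/s.

2.117 km/s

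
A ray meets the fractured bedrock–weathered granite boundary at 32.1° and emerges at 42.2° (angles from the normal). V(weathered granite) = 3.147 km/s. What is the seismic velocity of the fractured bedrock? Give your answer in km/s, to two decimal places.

2.49 km/s

Snell's law: sin 32.1°/V₁ = sin 42.2°/V₂.
V₁ = V₂·sin 32.1°/sin 42.2° = 3.147 × 0.7911 = 2.49 km/s.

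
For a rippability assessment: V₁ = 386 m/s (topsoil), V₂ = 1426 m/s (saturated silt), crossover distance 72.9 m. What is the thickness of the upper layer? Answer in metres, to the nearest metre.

x_cross = 2h·√((V₂+V₁)/(V₂−V₁)) → h = x_cross / (2·√((V₂+V₁)/(V₂−V₁))).
√((V₂+V₁)/(V₂−V₁)) = √((1426+386)/(1426−386)) = 1.3200.
h = 72.9 / (2·1.3200) = 27.61 m.

28 m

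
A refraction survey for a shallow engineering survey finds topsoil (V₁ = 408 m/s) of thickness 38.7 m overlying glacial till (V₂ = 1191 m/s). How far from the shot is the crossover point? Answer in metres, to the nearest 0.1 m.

110.6 m

x_cross = 2h·√((V₂+V₁)/(V₂−V₁)).
(V₂+V₁)/(V₂−V₁) = (1191+408)/(1191−408) = 2.0421; √ = 1.4290.
x_cross = 2·38.7·1.4290 = 110.61 m.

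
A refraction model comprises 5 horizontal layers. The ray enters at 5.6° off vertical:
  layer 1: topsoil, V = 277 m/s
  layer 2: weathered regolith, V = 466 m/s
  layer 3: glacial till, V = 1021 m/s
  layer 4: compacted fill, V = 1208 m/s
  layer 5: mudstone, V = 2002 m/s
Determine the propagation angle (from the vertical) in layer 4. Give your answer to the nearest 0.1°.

25.2°

Ray parameter p = sin 5.6° / 277 = 3.5228e-04 s/m.
sin θ_4 = p·V_4 = 3.5228e-04 × 1208 = 0.4256.
θ_4 = arcsin 0.4256 = 25.19°.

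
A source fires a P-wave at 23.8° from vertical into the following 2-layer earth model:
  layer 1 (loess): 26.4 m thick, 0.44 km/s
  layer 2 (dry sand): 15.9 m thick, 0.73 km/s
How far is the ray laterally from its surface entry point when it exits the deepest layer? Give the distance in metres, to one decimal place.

Ray parameter p = sin 23.8° / 0.44 km/s = 9.1715e-01 s/km.
Layer 1: θ = 23.80°; offset = 26.4·tan 23.80° = 11.644 m.
Layer 2: sin θ = p·0.73 = 0.6695 → θ = 42.03°; offset = 15.9·tan 42.03° = 14.331 m.
Total horizontal offset = 25.975 m.

26.0 m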